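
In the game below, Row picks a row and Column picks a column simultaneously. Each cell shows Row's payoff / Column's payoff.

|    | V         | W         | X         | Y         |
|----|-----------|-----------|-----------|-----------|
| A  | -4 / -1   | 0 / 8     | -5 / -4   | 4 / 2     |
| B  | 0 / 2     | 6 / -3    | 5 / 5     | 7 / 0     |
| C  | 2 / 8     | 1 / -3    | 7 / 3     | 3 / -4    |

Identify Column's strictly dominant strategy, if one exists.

Check whether one of Column's strategies beats all alternatives regardless of what the opponent does.
V is not dominant: against A, W gives 8 > -1.
W is not dominant: against B, V gives 2 > -3.
X is not dominant: against A, V gives -1 > -4.
Y is not dominant: against A, W gives 8 > 2.
No single strategy is best against every opponent action.

No strictly dominant strategy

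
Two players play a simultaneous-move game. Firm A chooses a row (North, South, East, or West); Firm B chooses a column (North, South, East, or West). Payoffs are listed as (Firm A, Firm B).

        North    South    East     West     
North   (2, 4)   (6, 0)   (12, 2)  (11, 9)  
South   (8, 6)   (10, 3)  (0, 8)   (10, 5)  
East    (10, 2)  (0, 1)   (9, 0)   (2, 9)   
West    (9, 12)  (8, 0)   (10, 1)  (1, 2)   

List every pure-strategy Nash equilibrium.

A profile is a Nash equilibrium when each player is best-responding to the other.
Firm A's best responses — vs North: East (payoff 10); vs South: South (payoff 10); vs East: North (payoff 12); vs West: North (payoff 11).
Firm B's best responses — vs North: West (payoff 9); vs South: East (payoff 8); vs East: West (payoff 9); vs West: North (payoff 12).
The only mutual best response is (North, West); neither player gains by switching there.

(North, West)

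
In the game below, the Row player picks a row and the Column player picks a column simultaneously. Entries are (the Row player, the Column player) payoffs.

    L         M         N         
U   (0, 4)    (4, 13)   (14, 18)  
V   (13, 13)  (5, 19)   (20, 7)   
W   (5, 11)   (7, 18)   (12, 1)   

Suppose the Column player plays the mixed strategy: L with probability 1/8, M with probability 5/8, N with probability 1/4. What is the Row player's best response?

V

The Row player's best reply maximizes expected payoff against the mix.
U: (1/8)·0 + (5/8)·4 + (1/4)·14 = 6
V: (1/8)·13 + (5/8)·5 + (1/4)·20 = 39/4
W: (1/8)·5 + (5/8)·7 + (1/4)·12 = 8
Highest expected payoff is 39/4, from V.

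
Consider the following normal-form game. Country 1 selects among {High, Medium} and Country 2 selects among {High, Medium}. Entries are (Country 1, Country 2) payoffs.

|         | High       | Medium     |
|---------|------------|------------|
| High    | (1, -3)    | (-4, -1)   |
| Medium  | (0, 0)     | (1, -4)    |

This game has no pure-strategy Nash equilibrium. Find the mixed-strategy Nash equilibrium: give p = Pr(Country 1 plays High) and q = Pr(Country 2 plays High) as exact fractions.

p = 2/3, q = 5/6

In a mixed NE each player is indifferent between their pure strategies, so the opponent's mix sets the indifference.
Country 2 indifferent between High and Medium: p·(-3) + (1−p)·0 = p·(-1) + (1−p)·(-4) ⟹ 0 + (-3)p = (-4) + 3p ⟹ p = 2/3.
Country 1 indifferent between High and Medium: q·1 + (1−q)·(-4) = q·0 + (1−q)·1 ⟹ (-4) + 5q = 1 + (-1)q ⟹ q = 5/6.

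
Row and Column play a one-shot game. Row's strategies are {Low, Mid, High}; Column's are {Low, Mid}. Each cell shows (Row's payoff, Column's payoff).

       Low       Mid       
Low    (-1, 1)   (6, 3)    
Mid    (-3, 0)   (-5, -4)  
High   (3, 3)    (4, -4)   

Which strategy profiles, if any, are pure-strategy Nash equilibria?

Find each player's best response to every opponent strategy; NE are the intersections.
Row's best responses — vs Low: High (payoff 3); vs Mid: Low (payoff 6).
Column's best responses — vs Low: Mid (payoff 3); vs Mid: Low (payoff 0); vs High: Low (payoff 3).
Mutual best responses occur at (Low, Mid) and (High, Low); at each, neither player gains by switching.

(Low, Mid) and (High, Low)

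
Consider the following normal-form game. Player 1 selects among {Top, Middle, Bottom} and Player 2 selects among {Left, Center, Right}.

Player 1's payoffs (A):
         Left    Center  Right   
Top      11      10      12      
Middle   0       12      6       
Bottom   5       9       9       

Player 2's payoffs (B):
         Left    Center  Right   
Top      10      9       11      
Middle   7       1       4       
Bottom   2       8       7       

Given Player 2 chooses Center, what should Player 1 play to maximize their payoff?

Middle

With Player 2 fixed at Center, Player 1's payoffs are: Top → 10, Middle → 12, Bottom → 9.
The maximum is 12, achieved by Middle.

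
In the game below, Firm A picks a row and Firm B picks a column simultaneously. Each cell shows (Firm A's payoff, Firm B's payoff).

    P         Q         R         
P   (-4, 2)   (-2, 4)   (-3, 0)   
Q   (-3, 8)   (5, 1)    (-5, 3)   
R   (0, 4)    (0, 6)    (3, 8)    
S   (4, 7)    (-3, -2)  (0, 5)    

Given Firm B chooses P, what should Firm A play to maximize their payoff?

With Firm B fixed at P, Firm A's payoffs are: P → -4, Q → -3, R → 0, S → 4.
The maximum is 4, achieved by S.

S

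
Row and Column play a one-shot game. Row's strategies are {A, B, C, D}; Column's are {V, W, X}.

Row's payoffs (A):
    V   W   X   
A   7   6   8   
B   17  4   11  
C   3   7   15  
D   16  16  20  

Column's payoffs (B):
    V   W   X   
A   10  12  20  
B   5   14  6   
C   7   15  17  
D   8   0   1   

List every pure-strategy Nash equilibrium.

None

Find each player's best response to every opponent strategy; NE are the intersections.
Row's best responses — vs V: B (payoff 17); vs W: D (payoff 16); vs X: D (payoff 20).
Column's best responses — vs A: X (payoff 20); vs B: W (payoff 14); vs C: X (payoff 17); vs D: V (payoff 8).
No cell has both players best-responding. For instance, Row's best reply to V is B, but against B Column prefers W over V.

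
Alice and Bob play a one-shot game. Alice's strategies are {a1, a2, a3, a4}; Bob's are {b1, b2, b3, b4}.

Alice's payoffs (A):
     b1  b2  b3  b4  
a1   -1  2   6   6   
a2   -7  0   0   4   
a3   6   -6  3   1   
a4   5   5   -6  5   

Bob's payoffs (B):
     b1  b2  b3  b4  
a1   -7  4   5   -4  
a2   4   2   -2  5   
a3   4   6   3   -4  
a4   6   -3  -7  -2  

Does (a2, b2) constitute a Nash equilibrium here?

No

Holding Bob at b2: Alice gets 0 from a2 but could get 5 by switching to a4. Alice has a profitable deviation.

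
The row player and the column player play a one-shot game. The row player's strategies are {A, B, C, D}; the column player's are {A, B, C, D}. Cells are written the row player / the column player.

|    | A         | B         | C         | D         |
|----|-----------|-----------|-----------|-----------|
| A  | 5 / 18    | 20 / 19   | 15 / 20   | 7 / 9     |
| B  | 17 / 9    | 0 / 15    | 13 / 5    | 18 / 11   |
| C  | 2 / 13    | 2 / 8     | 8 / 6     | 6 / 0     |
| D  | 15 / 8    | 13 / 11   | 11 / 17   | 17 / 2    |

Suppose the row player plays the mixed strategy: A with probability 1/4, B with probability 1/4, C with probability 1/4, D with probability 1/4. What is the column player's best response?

Compute the column player's expected payoff from each pure strategy against the given mix.
A: (1/4)·18 + (1/4)·9 + (1/4)·13 + (1/4)·8 = 12
B: (1/4)·19 + (1/4)·15 + (1/4)·8 + (1/4)·11 = 53/4
C: (1/4)·20 + (1/4)·5 + (1/4)·6 + (1/4)·17 = 12
D: (1/4)·9 + (1/4)·11 + (1/4)·0 + (1/4)·2 = 11/2
Highest expected payoff is 53/4, from B.

B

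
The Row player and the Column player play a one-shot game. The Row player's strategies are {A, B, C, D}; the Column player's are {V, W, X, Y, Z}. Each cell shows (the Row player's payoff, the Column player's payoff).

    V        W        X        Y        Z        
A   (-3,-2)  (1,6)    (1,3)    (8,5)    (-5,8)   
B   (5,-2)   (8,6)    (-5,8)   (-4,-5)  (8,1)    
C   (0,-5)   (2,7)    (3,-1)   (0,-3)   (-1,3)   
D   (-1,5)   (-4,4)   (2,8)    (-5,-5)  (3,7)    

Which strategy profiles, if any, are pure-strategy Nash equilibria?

Check mutual best responses: a cell is a NE iff neither player can gain by unilaterally deviating.
The Row player's best responses — vs V: B (payoff 5); vs W: B (payoff 8); vs X: C (payoff 3); vs Y: A (payoff 8); vs Z: B (payoff 8).
The Column player's best responses — vs A: Z (payoff 8); vs B: X (payoff 8); vs C: W (payoff 7); vs D: X (payoff 8).
No cell has both players best-responding. For instance, the Row player's best reply to W is B, but against B the Column player prefers X over W.

None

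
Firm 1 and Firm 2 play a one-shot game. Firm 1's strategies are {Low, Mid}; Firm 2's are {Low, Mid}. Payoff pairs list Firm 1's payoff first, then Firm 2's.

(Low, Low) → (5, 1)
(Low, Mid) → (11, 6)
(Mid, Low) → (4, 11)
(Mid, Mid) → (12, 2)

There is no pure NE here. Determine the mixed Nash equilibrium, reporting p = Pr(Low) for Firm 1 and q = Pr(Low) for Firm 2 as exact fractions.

Each player's mixing probability is pinned down by making the *other* player indifferent.
Firm 2 indifferent between Low and Mid: p·1 + (1−p)·11 = p·6 + (1−p)·2 ⟹ 11 + (-10)p = 2 + 4p ⟹ p = 9/14.
Firm 1 indifferent between Low and Mid: q·5 + (1−q)·11 = q·4 + (1−q)·12 ⟹ 11 + (-6)q = 12 + (-8)q ⟹ q = 1/2.

p = 9/14, q = 1/2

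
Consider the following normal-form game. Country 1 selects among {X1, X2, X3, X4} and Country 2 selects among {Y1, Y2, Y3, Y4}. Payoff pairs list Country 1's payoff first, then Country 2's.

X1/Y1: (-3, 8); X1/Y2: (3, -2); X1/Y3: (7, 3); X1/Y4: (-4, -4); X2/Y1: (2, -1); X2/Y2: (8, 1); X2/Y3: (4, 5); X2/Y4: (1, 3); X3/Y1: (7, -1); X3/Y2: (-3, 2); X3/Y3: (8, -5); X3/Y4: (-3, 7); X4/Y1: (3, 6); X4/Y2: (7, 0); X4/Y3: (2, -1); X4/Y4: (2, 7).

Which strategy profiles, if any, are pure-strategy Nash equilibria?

(X4, Y4)

Find each player's best response to every opponent strategy; NE are the intersections.
Country 1's best responses — vs Y1: X3 (payoff 7); vs Y2: X2 (payoff 8); vs Y3: X3 (payoff 8); vs Y4: X4 (payoff 2).
Country 2's best responses — vs X1: Y1 (payoff 8); vs X2: Y3 (payoff 5); vs X3: Y4 (payoff 7); vs X4: Y4 (payoff 7).
The only mutual best response is (X4, Y4); neither player gains by switching there.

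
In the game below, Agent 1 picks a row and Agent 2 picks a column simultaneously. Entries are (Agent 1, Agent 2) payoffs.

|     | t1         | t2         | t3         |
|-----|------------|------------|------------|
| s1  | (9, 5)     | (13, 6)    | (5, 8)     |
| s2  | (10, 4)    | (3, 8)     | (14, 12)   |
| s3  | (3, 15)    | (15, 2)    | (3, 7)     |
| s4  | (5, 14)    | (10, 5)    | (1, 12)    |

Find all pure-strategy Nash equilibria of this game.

Find each player's best response to every opponent strategy; NE are the intersections.
Agent 1's best responses — vs t1: s2 (payoff 10); vs t2: s3 (payoff 15); vs t3: s2 (payoff 14).
Agent 2's best responses — vs s1: t3 (payoff 8); vs s2: t3 (payoff 12); vs s3: t1 (payoff 15); vs s4: t1 (payoff 14).
The only mutual best response is (s2, t3); neither player gains by switching there.

(s2, t3)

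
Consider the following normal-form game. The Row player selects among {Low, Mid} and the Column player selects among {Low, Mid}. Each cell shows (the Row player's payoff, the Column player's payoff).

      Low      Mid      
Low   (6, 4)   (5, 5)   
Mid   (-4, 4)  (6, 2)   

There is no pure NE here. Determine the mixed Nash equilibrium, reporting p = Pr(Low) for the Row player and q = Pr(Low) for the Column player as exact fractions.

Each player's mixing probability is pinned down by making the *other* player indifferent.
The Column player indifferent between Low and Mid: p·4 + (1−p)·4 = p·5 + (1−p)·2 ⟹ 4 + 0p = 2 + 3p ⟹ p = 2/3.
The Row player indifferent between Low and Mid: q·6 + (1−q)·5 = q·(-4) + (1−q)·6 ⟹ 5 + 1q = 6 + (-10)q ⟹ q = 1/11.

p = 2/3, q = 1/11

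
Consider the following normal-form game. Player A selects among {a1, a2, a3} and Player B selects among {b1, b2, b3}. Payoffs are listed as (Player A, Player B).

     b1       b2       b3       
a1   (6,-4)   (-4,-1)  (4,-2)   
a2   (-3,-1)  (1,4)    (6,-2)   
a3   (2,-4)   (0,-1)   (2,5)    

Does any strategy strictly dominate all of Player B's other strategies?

No strictly dominant strategy

A strategy is strictly dominant if it gives Player B a strictly higher payoff than every other strategy, against every choice by the opponent.
b1 is not dominant: against a1, b2 gives -1 > -4.
b2 is not dominant: against a3, b3 gives 5 > -1.
b3 is not dominant: against a1, b2 gives -1 > -2.
No single strategy is best against every opponent action.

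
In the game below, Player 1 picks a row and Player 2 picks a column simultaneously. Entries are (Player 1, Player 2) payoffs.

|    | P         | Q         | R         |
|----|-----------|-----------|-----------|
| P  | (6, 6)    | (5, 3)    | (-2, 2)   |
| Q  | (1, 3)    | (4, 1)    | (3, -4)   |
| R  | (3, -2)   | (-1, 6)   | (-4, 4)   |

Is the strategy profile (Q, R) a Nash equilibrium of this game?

No

Holding Player 2 at R: Player 1 gets 3 from Q, versus -2 from P, -4 from R. No profitable deviation for Player 1.
Holding Player 1 at Q: Player 2 gets -4 from R but could get 3 by switching to P. Player 2 has a profitable deviation.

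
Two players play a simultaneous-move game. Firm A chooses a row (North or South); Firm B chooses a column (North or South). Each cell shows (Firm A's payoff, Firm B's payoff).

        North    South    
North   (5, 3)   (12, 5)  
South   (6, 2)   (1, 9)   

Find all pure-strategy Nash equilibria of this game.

Find each player's best response to every opponent strategy; NE are the intersections.
Firm A's best responses — vs North: South (payoff 6); vs South: North (payoff 12).
Firm B's best responses — vs North: South (payoff 5); vs South: South (payoff 9).
The only mutual best response is (North, South); neither player gains by switching there.

(North, South)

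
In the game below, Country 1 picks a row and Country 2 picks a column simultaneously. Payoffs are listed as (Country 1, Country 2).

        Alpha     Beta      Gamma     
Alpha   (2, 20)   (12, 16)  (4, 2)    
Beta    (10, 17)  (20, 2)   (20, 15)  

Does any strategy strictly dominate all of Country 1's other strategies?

Beta

A strategy is strictly dominant if it gives Country 1 a strictly higher payoff than every other strategy, against every choice by the opponent.
Beta strictly dominates: vs Alpha: 10 > 2; vs Beta: 20 > 12; vs Gamma: 20 > 4.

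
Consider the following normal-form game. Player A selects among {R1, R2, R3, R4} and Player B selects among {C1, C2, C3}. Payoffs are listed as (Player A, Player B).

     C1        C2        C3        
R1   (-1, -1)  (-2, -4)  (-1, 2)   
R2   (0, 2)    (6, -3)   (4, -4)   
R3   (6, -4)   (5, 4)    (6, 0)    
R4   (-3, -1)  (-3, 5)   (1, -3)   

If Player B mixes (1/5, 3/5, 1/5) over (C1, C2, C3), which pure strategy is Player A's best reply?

R3

Player A's best reply maximizes expected payoff against the mix.
R1: (1/5)·(-1) + (3/5)·(-2) + (1/5)·(-1) = -8/5
R2: (1/5)·0 + (3/5)·6 + (1/5)·4 = 22/5
R3: (1/5)·6 + (3/5)·5 + (1/5)·6 = 27/5
R4: (1/5)·(-3) + (3/5)·(-3) + (1/5)·1 = -11/5
Highest expected payoff is 27/5, from R3.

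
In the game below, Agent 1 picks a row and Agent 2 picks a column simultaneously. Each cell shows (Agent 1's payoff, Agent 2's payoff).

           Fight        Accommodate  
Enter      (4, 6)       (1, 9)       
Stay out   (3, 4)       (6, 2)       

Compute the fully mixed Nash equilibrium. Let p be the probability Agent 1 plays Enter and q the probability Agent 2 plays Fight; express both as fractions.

Each player's mixing probability is pinned down by making the *other* player indifferent.
Agent 2 indifferent between Fight and Accommodate: p·6 + (1−p)·4 = p·9 + (1−p)·2 ⟹ 4 + 2p = 2 + 7p ⟹ p = 2/5.
Agent 1 indifferent between Enter and Stay out: q·4 + (1−q)·1 = q·3 + (1−q)·6 ⟹ 1 + 3q = 6 + (-3)q ⟹ q = 5/6.

p = 2/5, q = 5/6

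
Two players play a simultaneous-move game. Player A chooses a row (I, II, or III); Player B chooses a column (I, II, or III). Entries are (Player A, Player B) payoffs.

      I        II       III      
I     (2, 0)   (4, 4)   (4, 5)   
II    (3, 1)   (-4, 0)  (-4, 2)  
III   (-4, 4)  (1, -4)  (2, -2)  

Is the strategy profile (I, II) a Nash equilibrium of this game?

Holding Player B at II: Player A gets 4 from I, versus -4 from II, 1 from III. No profitable deviation for Player A.
Holding Player A at I: Player B gets 4 from II but could get 5 by switching to III. Player B has a profitable deviation.

No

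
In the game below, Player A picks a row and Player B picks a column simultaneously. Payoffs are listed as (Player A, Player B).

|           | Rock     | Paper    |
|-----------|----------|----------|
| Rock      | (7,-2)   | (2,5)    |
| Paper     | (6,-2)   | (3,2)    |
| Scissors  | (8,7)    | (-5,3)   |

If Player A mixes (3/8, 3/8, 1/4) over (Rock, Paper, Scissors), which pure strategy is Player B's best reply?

Player B's best reply maximizes expected payoff against the mix.
Rock: (3/8)·(-2) + (3/8)·(-2) + (1/4)·7 = 1/4
Paper: (3/8)·5 + (3/8)·2 + (1/4)·3 = 27/8
Highest expected payoff is 27/8, from Paper.

Paper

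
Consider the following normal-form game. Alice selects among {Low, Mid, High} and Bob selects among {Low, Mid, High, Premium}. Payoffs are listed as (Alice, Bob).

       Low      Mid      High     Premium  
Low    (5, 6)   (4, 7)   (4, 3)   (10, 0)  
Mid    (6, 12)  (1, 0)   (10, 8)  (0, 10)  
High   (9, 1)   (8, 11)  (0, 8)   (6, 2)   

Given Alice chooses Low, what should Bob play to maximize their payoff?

With Alice fixed at Low, Bob's payoffs are: Low → 6, Mid → 7, High → 3, Premium → 0.
The maximum is 7, achieved by Mid.

Mid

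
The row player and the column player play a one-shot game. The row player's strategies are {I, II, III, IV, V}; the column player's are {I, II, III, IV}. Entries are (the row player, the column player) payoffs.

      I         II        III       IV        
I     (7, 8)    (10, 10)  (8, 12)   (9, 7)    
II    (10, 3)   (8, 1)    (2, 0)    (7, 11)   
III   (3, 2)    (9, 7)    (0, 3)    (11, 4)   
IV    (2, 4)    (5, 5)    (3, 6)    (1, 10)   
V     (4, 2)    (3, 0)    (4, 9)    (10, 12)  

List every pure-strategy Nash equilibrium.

Find each player's best response to every opponent strategy; NE are the intersections.
The row player's best responses — vs I: II (payoff 10); vs II: I (payoff 10); vs III: I (payoff 8); vs IV: III (payoff 11).
The column player's best responses — vs I: III (payoff 12); vs II: IV (payoff 11); vs III: II (payoff 7); vs IV: IV (payoff 10); vs V: IV (payoff 12).
The only mutual best response is (I, III); neither player gains by switching there.

(I, III)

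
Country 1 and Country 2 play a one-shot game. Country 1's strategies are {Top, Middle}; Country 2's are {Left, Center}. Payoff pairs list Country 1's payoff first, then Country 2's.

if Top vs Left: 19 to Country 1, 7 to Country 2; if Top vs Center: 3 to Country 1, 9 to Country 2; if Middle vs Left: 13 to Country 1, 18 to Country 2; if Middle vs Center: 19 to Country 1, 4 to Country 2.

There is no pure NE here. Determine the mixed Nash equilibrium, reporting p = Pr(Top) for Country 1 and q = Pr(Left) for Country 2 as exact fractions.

p = 7/8, q = 8/11

In a mixed NE each player is indifferent between their pure strategies, so the opponent's mix sets the indifference.
Country 2 indifferent between Left and Center: p·7 + (1−p)·18 = p·9 + (1−p)·4 ⟹ 18 + (-11)p = 4 + 5p ⟹ p = 7/8.
Country 1 indifferent between Top and Middle: q·19 + (1−q)·3 = q·13 + (1−q)·19 ⟹ 3 + 16q = 19 + (-6)q ⟹ q = 8/11.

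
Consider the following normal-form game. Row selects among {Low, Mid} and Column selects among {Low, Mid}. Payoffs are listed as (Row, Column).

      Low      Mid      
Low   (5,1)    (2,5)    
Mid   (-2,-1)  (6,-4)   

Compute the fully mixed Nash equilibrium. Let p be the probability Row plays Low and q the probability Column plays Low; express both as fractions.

p = 3/7, q = 4/11

Each player's mixing probability is pinned down by making the *other* player indifferent.
Column indifferent between Low and Mid: p·1 + (1−p)·(-1) = p·5 + (1−p)·(-4) ⟹ (-1) + 2p = (-4) + 9p ⟹ p = 3/7.
Row indifferent between Low and Mid: q·5 + (1−q)·2 = q·(-2) + (1−q)·6 ⟹ 2 + 3q = 6 + (-8)q ⟹ q = 4/11.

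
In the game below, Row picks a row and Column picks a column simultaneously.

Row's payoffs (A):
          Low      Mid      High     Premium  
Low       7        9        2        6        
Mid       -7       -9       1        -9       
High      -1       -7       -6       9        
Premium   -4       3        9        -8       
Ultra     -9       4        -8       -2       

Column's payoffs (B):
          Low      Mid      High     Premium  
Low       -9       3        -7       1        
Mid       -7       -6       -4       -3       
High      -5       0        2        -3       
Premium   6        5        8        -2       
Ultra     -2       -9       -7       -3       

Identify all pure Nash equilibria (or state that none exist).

Find each player's best response to every opponent strategy; NE are the intersections.
Row's best responses — vs Low: Low (payoff 7); vs Mid: Low (payoff 9); vs High: Premium (payoff 9); vs Premium: High (payoff 9).
Column's best responses — vs Low: Mid (payoff 3); vs Mid: Premium (payoff -3); vs High: High (payoff 2); vs Premium: High (payoff 8); vs Ultra: Low (payoff -2).
Mutual best responses occur at (Low, Mid) and (Premium, High); at each, neither player gains by switching.

(Low, Mid) and (Premium, High)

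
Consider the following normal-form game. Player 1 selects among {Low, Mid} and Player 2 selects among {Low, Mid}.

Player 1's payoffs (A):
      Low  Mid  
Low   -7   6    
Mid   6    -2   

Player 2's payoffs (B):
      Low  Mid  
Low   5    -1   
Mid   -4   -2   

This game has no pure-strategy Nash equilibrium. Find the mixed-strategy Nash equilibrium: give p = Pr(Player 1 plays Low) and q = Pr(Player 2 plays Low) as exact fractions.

p = 1/4, q = 8/21

Each player's mixing probability is pinned down by making the *other* player indifferent.
Player 2 indifferent between Low and Mid: p·5 + (1−p)·(-4) = p·(-1) + (1−p)·(-2) ⟹ (-4) + 9p = (-2) + 1p ⟹ p = 1/4.
Player 1 indifferent between Low and Mid: q·(-7) + (1−q)·6 = q·6 + (1−q)·(-2) ⟹ 6 + (-13)q = (-2) + 8q ⟹ q = 8/21.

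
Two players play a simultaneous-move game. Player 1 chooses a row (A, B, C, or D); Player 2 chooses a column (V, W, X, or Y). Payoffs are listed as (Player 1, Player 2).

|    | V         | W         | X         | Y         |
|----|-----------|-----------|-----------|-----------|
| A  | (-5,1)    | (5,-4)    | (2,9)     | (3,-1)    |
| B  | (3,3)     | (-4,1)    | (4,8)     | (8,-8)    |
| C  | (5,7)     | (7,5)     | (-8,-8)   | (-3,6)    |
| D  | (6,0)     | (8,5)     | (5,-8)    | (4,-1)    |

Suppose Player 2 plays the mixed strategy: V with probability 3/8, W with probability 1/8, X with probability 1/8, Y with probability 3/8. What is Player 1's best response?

D

Compute Player 1's expected payoff from each pure strategy against the given mix.
A: (3/8)·(-5) + (1/8)·5 + (1/8)·2 + (3/8)·3 = 1/8
B: (3/8)·3 + (1/8)·(-4) + (1/8)·4 + (3/8)·8 = 33/8
C: (3/8)·5 + (1/8)·7 + (1/8)·(-8) + (3/8)·(-3) = 5/8
D: (3/8)·6 + (1/8)·8 + (1/8)·5 + (3/8)·4 = 43/8
Highest expected payoff is 43/8, from D.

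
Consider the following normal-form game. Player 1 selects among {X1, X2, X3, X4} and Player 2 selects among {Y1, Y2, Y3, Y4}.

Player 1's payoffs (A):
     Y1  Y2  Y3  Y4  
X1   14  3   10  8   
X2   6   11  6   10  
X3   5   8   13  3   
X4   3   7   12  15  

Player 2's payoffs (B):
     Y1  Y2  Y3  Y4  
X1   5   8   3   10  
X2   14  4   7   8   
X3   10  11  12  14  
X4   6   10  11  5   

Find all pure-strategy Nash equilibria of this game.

Find each player's best response to every opponent strategy; NE are the intersections.
Player 1's best responses — vs Y1: X1 (payoff 14); vs Y2: X2 (payoff 11); vs Y3: X3 (payoff 13); vs Y4: X4 (payoff 15).
Player 2's best responses — vs X1: Y4 (payoff 10); vs X2: Y1 (payoff 14); vs X3: Y4 (payoff 14); vs X4: Y3 (payoff 11).
No cell has both players best-responding. For instance, Player 1's best reply to Y4 is X4, but against X4 Player 2 prefers Y3 over Y4.

None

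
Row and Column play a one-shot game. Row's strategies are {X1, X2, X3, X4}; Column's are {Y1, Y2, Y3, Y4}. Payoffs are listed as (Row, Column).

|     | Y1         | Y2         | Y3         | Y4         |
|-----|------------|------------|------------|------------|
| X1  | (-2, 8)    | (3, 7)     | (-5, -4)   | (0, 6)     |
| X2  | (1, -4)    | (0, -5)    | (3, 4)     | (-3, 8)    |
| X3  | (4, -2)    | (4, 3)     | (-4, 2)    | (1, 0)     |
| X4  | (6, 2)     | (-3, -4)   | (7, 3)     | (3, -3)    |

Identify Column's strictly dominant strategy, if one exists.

Check whether one of Column's strategies beats all alternatives regardless of what the opponent does.
Y1 is not dominant: against X2, Y3 gives 4 > -4.
Y2 is not dominant: against X1, Y1 gives 8 > 7.
Y3 is not dominant: against X1, Y1 gives 8 > -4.
Y4 is not dominant: against X1, Y1 gives 8 > 6.
No single strategy is best against every opponent action.

No strictly dominant strategy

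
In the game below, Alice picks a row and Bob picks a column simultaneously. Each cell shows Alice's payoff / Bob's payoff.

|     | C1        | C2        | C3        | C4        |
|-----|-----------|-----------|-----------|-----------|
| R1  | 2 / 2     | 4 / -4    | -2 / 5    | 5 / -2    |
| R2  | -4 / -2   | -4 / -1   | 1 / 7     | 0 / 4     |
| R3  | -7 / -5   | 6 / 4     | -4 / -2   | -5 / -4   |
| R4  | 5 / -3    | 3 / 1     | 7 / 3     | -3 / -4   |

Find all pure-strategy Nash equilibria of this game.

(R3, C2) and (R4, C3)

A profile is a Nash equilibrium when each player is best-responding to the other.
Alice's best responses — vs C1: R4 (payoff 5); vs C2: R3 (payoff 6); vs C3: R4 (payoff 7); vs C4: R1 (payoff 5).
Bob's best responses — vs R1: C3 (payoff 5); vs R2: C3 (payoff 7); vs R3: C2 (payoff 4); vs R4: C3 (payoff 3).
Mutual best responses occur at (R3, C2) and (R4, C3); at each, neither player gains by switching.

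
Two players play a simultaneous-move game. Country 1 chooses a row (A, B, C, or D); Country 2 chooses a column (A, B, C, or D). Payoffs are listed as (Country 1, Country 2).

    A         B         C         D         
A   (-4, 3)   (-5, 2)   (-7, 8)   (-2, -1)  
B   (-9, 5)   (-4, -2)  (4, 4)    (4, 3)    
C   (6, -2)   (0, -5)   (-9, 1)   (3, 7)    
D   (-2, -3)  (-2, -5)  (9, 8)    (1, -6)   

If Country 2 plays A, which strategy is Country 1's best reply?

C

With Country 2 fixed at A, Country 1's payoffs are: A → -4, B → -9, C → 6, D → -2.
The maximum is 6, achieved by C.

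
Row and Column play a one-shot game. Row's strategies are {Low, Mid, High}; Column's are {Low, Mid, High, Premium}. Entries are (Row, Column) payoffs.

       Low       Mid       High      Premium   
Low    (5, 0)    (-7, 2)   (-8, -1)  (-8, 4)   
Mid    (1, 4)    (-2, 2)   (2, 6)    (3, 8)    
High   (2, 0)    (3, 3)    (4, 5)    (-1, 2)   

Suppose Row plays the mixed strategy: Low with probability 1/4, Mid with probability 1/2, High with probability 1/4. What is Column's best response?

Premium

Compute Column's expected payoff from each pure strategy against the given mix.
Low: (1/4)·0 + (1/2)·4 + (1/4)·0 = 2
Mid: (1/4)·2 + (1/2)·2 + (1/4)·3 = 9/4
High: (1/4)·(-1) + (1/2)·6 + (1/4)·5 = 4
Premium: (1/4)·4 + (1/2)·8 + (1/4)·2 = 11/2
Highest expected payoff is 11/2, from Premium.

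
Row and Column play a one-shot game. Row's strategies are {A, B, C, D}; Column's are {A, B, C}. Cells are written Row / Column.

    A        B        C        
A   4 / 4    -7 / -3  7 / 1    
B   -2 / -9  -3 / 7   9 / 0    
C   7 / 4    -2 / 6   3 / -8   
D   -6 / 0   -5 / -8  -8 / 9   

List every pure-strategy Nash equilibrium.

(C, B)

Check mutual best responses: a cell is a NE iff neither player can gain by unilaterally deviating.
Row's best responses — vs A: C (payoff 7); vs B: C (payoff -2); vs C: B (payoff 9).
Column's best responses — vs A: A (payoff 4); vs B: B (payoff 7); vs C: B (payoff 6); vs D: C (payoff 9).
The only mutual best response is (C, B); neither player gains by switching there.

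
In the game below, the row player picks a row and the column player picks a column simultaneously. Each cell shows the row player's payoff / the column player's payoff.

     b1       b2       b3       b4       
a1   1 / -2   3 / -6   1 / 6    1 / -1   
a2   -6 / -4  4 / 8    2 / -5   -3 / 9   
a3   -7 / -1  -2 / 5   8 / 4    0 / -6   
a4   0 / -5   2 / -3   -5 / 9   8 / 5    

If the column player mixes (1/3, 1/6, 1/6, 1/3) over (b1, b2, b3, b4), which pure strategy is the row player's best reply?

The row player's best reply maximizes expected payoff against the mix.
a1: (1/3)·1 + (1/6)·3 + (1/6)·1 + (1/3)·1 = 4/3
a2: (1/3)·(-6) + (1/6)·4 + (1/6)·2 + (1/3)·(-3) = -2
a3: (1/3)·(-7) + (1/6)·(-2) + (1/6)·8 + (1/3)·0 = -4/3
a4: (1/3)·0 + (1/6)·2 + (1/6)·(-5) + (1/3)·8 = 13/6
Highest expected payoff is 13/6, from a4.

a4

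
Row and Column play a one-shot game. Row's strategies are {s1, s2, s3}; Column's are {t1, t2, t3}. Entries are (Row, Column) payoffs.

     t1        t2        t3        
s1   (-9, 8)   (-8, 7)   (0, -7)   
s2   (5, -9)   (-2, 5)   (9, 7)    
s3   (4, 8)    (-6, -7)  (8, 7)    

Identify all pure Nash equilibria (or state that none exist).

(s2, t3)

Find each player's best response to every opponent strategy; NE are the intersections.
Row's best responses — vs t1: s2 (payoff 5); vs t2: s2 (payoff -2); vs t3: s2 (payoff 9).
Column's best responses — vs s1: t1 (payoff 8); vs s2: t3 (payoff 7); vs s3: t1 (payoff 8).
The only mutual best response is (s2, t3); neither player gains by switching there.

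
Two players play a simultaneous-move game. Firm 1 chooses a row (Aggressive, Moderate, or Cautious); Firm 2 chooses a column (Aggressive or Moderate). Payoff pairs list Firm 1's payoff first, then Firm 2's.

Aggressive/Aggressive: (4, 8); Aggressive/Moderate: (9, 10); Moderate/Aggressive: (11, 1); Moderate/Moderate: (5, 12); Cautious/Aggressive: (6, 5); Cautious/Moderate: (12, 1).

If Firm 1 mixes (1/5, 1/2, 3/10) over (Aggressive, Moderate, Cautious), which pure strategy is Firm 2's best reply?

Moderate

Firm 2's best reply maximizes expected payoff against the mix.
Aggressive: (1/5)·8 + (1/2)·1 + (3/10)·5 = 18/5
Moderate: (1/5)·10 + (1/2)·12 + (3/10)·1 = 83/10
Highest expected payoff is 83/10, from Moderate.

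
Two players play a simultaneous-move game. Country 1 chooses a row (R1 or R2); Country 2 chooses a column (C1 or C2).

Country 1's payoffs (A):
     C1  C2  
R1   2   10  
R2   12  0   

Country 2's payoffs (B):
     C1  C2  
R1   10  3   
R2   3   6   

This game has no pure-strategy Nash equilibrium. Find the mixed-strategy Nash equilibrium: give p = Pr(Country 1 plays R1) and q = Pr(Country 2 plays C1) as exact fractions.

p = 3/10, q = 1/2

In a mixed NE each player is indifferent between their pure strategies, so the opponent's mix sets the indifference.
Country 2 indifferent between C1 and C2: p·10 + (1−p)·3 = p·3 + (1−p)·6 ⟹ 3 + 7p = 6 + (-3)p ⟹ p = 3/10.
Country 1 indifferent between R1 and R2: q·2 + (1−q)·10 = q·12 + (1−q)·0 ⟹ 10 + (-8)q = 0 + 12q ⟹ q = 1/2.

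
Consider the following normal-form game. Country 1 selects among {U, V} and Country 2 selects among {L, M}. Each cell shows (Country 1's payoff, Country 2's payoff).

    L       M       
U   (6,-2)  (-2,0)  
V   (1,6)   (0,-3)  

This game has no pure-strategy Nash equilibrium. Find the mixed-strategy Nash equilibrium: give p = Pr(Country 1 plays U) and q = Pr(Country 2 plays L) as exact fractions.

p = 9/11, q = 2/7

In a mixed NE each player is indifferent between their pure strategies, so the opponent's mix sets the indifference.
Country 2 indifferent between L and M: p·(-2) + (1−p)·6 = p·0 + (1−p)·(-3) ⟹ 6 + (-8)p = (-3) + 3p ⟹ p = 9/11.
Country 1 indifferent between U and V: q·6 + (1−q)·(-2) = q·1 + (1−q)·0 ⟹ (-2) + 8q = 0 + 1q ⟹ q = 2/7.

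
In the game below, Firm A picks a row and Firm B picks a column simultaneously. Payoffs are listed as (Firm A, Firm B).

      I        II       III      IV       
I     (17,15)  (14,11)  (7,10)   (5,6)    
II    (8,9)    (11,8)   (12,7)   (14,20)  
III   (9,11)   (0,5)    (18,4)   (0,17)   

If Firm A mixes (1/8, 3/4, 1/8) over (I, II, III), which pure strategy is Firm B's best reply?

Compute Firm B's expected payoff from each pure strategy against the given mix.
I: (1/8)·15 + (3/4)·9 + (1/8)·11 = 10
II: (1/8)·11 + (3/4)·8 + (1/8)·5 = 8
III: (1/8)·10 + (3/4)·7 + (1/8)·4 = 7
IV: (1/8)·6 + (3/4)·20 + (1/8)·17 = 143/8
Highest expected payoff is 143/8, from IV.

IV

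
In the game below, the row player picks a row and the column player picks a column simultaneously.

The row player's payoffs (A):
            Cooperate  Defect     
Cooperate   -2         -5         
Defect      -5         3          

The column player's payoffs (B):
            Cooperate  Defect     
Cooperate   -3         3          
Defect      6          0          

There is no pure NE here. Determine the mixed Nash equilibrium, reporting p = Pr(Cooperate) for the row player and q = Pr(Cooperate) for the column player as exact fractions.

p = 1/2, q = 8/11

Each player's mixing probability is pinned down by making the *other* player indifferent.
The column player indifferent between Cooperate and Defect: p·(-3) + (1−p)·6 = p·3 + (1−p)·0 ⟹ 6 + (-9)p = 0 + 3p ⟹ p = 1/2.
The row player indifferent between Cooperate and Defect: q·(-2) + (1−q)·(-5) = q·(-5) + (1−q)·3 ⟹ (-5) + 3q = 3 + (-8)q ⟹ q = 8/11.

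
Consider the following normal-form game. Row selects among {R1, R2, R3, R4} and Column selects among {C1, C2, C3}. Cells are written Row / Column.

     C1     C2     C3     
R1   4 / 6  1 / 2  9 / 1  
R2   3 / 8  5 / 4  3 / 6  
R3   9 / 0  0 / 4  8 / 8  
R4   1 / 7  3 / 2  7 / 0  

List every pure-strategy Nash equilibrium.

There is no pure-strategy Nash equilibrium

Find each player's best response to every opponent strategy; NE are the intersections.
Row's best responses — vs C1: R3 (payoff 9); vs C2: R2 (payoff 5); vs C3: R1 (payoff 9).
Column's best responses — vs R1: C1 (payoff 6); vs R2: C1 (payoff 8); vs R3: C3 (payoff 8); vs R4: C1 (payoff 7).
No cell has both players best-responding. For instance, Row's best reply to C3 is R1, but against R1 Column prefers C1 over C3.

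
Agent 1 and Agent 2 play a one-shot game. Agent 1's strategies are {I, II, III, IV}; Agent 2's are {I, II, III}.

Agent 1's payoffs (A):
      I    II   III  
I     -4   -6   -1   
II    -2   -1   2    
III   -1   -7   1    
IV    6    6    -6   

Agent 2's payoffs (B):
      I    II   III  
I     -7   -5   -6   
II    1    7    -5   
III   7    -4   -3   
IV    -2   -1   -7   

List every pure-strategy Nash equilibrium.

A profile is a Nash equilibrium when each player is best-responding to the other.
Agent 1's best responses — vs I: IV (payoff 6); vs II: IV (payoff 6); vs III: II (payoff 2).
Agent 2's best responses — vs I: II (payoff -5); vs II: II (payoff 7); vs III: I (payoff 7); vs IV: II (payoff -1).
The only mutual best response is (IV, II); neither player gains by switching there.

(IV, II)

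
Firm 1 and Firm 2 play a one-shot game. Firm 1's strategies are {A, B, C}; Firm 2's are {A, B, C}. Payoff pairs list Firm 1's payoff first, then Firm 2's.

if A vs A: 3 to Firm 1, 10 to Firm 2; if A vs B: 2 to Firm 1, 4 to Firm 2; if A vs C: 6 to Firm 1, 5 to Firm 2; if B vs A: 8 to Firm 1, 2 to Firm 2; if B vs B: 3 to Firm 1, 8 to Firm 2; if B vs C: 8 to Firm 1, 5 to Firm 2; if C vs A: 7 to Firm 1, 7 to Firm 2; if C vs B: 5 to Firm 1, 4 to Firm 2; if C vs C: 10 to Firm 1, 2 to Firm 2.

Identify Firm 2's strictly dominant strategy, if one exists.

No strictly dominant strategy

Check whether one of Firm 2's strategies beats all alternatives regardless of what the opponent does.
A is not dominant: against B, B gives 8 > 2.
B is not dominant: against A, A gives 10 > 4.
C is not dominant: against A, A gives 10 > 5.
No single strategy is best against every opponent action.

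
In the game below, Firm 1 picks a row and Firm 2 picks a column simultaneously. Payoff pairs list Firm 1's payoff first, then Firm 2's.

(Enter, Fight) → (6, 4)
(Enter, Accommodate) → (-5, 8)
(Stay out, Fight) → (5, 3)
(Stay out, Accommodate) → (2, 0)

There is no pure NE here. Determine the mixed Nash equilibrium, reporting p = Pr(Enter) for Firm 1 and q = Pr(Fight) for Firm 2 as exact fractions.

p = 3/7, q = 7/8

In a mixed NE each player is indifferent between their pure strategies, so the opponent's mix sets the indifference.
Firm 2 indifferent between Fight and Accommodate: p·4 + (1−p)·3 = p·8 + (1−p)·0 ⟹ 3 + 1p = 0 + 8p ⟹ p = 3/7.
Firm 1 indifferent between Enter and Stay out: q·6 + (1−q)·(-5) = q·5 + (1−q)·2 ⟹ (-5) + 11q = 2 + 3q ⟹ q = 7/8.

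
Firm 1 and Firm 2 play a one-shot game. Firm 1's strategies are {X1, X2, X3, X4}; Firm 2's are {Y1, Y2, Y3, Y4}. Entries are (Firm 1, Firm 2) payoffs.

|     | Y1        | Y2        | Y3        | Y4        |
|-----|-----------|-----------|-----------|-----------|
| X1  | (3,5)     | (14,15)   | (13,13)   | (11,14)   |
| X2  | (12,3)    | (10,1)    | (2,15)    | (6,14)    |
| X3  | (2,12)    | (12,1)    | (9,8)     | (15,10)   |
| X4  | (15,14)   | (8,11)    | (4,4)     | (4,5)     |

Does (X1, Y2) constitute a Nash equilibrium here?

Holding Firm 2 at Y2: Firm 1 gets 14 from X1, versus 10 from X2, 12 from X3, 8 from X4. No profitable deviation for Firm 1.
Holding Firm 1 at X1: Firm 2 gets 15 from Y2, versus 5 from Y1, 13 from Y3, 14 from Y4. No profitable deviation for Firm 2 either.

Yes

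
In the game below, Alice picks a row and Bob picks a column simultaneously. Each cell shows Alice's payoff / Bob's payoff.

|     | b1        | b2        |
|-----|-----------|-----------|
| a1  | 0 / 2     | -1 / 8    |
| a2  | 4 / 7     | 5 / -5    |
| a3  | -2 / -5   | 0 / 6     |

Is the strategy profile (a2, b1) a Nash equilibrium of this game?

Yes

Holding Bob at b1: Alice gets 4 from a2, versus 0 from a1, -2 from a3. No profitable deviation for Alice.
Holding Alice at a2: Bob gets 7 from b1, versus -5 from b2. No profitable deviation for Bob either.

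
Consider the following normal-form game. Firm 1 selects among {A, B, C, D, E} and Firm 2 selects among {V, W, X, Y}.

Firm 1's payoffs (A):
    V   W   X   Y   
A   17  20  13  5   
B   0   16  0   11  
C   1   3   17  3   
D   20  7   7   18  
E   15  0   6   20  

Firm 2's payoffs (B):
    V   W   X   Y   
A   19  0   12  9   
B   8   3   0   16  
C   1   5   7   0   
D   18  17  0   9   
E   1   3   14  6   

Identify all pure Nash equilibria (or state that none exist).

Check mutual best responses: a cell is a NE iff neither player can gain by unilaterally deviating.
Firm 1's best responses — vs V: D (payoff 20); vs W: A (payoff 20); vs X: C (payoff 17); vs Y: E (payoff 20).
Firm 2's best responses — vs A: V (payoff 19); vs B: Y (payoff 16); vs C: X (payoff 7); vs D: V (payoff 18); vs E: X (payoff 14).
Mutual best responses occur at (C, X) and (D, V); at each, neither player gains by switching.

(C, X) and (D, V)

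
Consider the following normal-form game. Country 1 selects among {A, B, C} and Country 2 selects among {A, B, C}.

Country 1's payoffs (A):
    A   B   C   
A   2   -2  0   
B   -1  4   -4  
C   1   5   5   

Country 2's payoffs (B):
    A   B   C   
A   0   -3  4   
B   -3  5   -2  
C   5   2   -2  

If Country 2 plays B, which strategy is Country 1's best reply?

With Country 2 fixed at B, Country 1's payoffs are: A → -2, B → 4, C → 5.
The maximum is 5, achieved by C.

C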